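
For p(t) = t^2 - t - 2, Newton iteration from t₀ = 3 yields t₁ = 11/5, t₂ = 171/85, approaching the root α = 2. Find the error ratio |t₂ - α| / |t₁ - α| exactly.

1/17

t₁ - α = 11/5 - 2 = 1/5, so |t₁ - α| = 1/5.
t₂ - α = 171/85 - 2 = 1/85, so |t₂ - α| = 1/85.
Ratio = (1/85) / (1/5) = 1/17.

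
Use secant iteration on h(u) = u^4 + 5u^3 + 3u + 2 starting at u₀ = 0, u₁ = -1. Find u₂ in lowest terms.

-2/7

h(0) = 2, h(-1) = -5. u₂ = (-1) - (-5)·((-1) - 0)/((-5) - 2) = -2/7.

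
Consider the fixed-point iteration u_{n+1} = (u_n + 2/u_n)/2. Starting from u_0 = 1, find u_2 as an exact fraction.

17/12

u_1 = (1 + 2/1)/2 = 3/2.
u_2 = (3/2 + 2/(3/2))/2 = 17/12.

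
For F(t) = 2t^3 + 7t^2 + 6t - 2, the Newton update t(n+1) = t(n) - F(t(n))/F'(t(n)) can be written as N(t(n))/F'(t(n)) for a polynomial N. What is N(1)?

F'(t) = 6t^2 + 14t + 6.
N(t) = t·F'(t) - F(t) = t·(6t^2 + 14t + 6) - (2t^3 + 7t^2 + 6t - 2) = 4t^3 + 7t^2 + 2.
N(1) = 13.

13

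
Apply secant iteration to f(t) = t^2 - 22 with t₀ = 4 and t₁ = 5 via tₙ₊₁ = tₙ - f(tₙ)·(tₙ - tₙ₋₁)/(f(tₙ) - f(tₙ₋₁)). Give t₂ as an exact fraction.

f(4) = -6, f(5) = 3. t₂ = 5 - 3·(5 - 4)/(3 - (-6)) = 14/3.

14/3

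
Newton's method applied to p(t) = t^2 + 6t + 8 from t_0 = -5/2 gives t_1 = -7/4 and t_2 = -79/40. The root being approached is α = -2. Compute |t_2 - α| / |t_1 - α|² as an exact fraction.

2/5

t_1 - α = -7/4 - (-2) = -7/4 + 2 = 1/4, so |t_1 - α| = 1/4.
t_2 - α = -79/40 - (-2) = -79/40 + 2 = 1/40, so |t_2 - α| = 1/40.
|t_1 - α|² = 1/16.
Ratio = (1/40) / (1/16) = 2/5.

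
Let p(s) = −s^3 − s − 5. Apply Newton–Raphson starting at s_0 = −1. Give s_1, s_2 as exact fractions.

p'(s) = −3s^2 − 1.
p(−1) = −3, p'(−1) = −4, so s_1 = (−1) − (−3)/(−4) = −7/4.
p(−7/4) = 135/64, p'(−7/4) = −163/16, so s_2 = (−7/4) − (135/64)/(−163/16) = −503/326.

s_1 = −7/4, s_2 = −503/326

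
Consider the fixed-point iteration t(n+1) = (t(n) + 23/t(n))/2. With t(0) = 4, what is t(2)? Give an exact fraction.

t(1) = (4 + 23/4)/2 = 39/8.
t(2) = (39/8 + 23/(39/8))/2 = 2993/624.

2993/624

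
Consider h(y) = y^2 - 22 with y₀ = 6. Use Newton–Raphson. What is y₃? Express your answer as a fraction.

h'(y) = 2y.
h(6) = 14, h'(6) = 12, so y₁ = 6 - 14/12 = 29/6.
h(29/6) = 49/36, h'(29/6) = 29/3, so y₂ = (29/6) - (49/36)/(29/3) = 1633/348.
h(1633/348) = 2401/121104, h'(1633/348) = 1633/174, so y₃ = (1633/348) - (2401/121104)/(1633/174) = 5330977/1136568.

5330977/1136568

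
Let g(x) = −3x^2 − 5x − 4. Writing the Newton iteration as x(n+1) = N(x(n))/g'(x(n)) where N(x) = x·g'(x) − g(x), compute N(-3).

−23

g'(x) = −6x − 5.
N(x) = x·g'(x) − g(x) = x·(−6x − 5) − (−3x^2 − 5x − 4) = −3x^2 + 4.
N(-3) = −23.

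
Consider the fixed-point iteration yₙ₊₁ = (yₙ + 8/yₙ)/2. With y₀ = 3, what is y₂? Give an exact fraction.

y₁ = (3 + 8/3)/2 = 17/6.
y₂ = (17/6 + 8/(17/6))/2 = 577/204.

577/204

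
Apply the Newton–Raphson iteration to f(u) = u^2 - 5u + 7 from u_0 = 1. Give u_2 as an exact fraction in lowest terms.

3

f'(u) = 2u - 5.
f(1) = 3, f'(1) = -3, so u_1 = 1 - 3/(-3) = 2.
f(2) = 1, f'(2) = -1, so u_2 = 2 - 1/(-1) = 3.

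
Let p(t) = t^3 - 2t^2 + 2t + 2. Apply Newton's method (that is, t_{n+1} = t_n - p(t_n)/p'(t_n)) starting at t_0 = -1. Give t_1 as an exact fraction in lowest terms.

p'(t) = 3t^2 - 4t + 2.
p(-1) = -3, p'(-1) = 9, so t_1 = (-1) - (-3)/9 = -2/3.

-2/3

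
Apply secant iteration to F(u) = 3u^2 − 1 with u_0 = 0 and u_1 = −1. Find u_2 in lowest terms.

−1/3

F(0) = −1, F(−1) = 2. u_2 = (−1) − 2·((−1) − 0)/(2 − (−1)) = −1/3.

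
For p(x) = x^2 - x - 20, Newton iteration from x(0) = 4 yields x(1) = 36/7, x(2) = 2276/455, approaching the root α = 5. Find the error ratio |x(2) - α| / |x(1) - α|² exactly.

7/65

x(1) - α = 36/7 - 5 = 1/7, so |x(1) - α| = 1/7.
x(2) - α = 2276/455 - 5 = 1/455, so |x(2) - α| = 1/455.
|x(1) - α|² = 1/49.
Ratio = (1/455) / (1/49) = 7/65.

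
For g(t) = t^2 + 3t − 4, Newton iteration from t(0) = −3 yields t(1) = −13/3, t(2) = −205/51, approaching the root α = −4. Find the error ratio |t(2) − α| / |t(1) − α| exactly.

1/17

t(1) − α = −13/3 − (−4) = −13/3 + 4 = −1/3, so |t(1) − α| = 1/3.
t(2) − α = −205/51 − (−4) = −205/51 + 4 = −1/51, so |t(2) − α| = 1/51.
Ratio = (1/51) / (1/3) = 1/17.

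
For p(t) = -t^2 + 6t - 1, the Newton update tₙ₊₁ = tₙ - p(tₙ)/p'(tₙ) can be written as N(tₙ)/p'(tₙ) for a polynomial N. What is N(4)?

-15

p'(t) = -2t + 6.
N(t) = t·p'(t) - p(t) = t·(-2t + 6) - (-t^2 + 6t - 1) = -t^2 + 1.
N(4) = -15.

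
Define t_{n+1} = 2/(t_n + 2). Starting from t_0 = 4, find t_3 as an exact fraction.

7/10

t_1 = 2/(4 + 2) = 1/3.
t_2 = 2/(1/3 + 2) = 6/7.
t_3 = 2/(6/7 + 2) = 7/10.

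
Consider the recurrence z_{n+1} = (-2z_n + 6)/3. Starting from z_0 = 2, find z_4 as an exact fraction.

z_1 = (-2·2 + 6)/3 = 2/3.
z_2 = (-2·(2/3) + 6)/3 = 14/9.
z_3 = (-2·(14/9) + 6)/3 = 26/27.
z_4 = (-2·(26/27) + 6)/3 = 110/81.

110/81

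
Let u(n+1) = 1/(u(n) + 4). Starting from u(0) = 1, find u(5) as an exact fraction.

377/1597

u(1) = 1/(1 + 4) = 1/5.
u(2) = 1/(1/5 + 4) = 5/21.
u(3) = 1/(5/21 + 4) = 21/89.
u(4) = 1/(21/89 + 4) = 89/377.
u(5) = 1/(89/377 + 4) = 377/1597.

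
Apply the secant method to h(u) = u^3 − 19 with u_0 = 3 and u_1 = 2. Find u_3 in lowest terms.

15385/5707

h(3) = 8, h(2) = −11. u_2 = 2 − (−11)·(2 − 3)/((−11) − 8) = 49/19.
h(2) = −11, h(49/19) = −12672/6859. u_3 = (49/19) − (−12672/6859)·((49/19) − 2)/((−12672/6859) − (−11)) = 15385/5707.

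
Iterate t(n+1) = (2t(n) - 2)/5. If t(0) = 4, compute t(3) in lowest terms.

-46/125

t(1) = (2·4 - 2)/5 = 6/5.
t(2) = (2·(6/5) - 2)/5 = 2/25.
t(3) = (2·(2/25) - 2)/5 = -46/125.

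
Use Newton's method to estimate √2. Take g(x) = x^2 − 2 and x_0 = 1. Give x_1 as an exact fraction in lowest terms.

g'(x) = 2x.
g(1) = −1, g'(1) = 2, so x_1 = 1 − (−1)/2 = 3/2.

3/2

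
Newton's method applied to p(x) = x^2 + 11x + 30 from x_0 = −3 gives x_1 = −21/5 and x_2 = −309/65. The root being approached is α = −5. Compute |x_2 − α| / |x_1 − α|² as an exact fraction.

x_1 − α = −21/5 − (−5) = −21/5 + 5 = 4/5, so |x_1 − α| = 4/5.
x_2 − α = −309/65 − (−5) = −309/65 + 5 = 16/65, so |x_2 − α| = 16/65.
|x_1 − α|² = 16/25.
Ratio = (16/65) / (16/25) = 5/13.

5/13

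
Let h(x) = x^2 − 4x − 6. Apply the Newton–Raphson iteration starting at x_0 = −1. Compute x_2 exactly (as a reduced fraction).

−265/228

h'(x) = 2x − 4.
h(−1) = −1, h'(−1) = −6, so x_1 = (−1) − (−1)/(−6) = −7/6.
h(−7/6) = 1/36, h'(−7/6) = −19/3, so x_2 = (−7/6) − (1/36)/(−19/3) = −265/228.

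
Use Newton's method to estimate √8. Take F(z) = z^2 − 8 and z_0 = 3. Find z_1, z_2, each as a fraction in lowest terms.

z_1 = 17/6, z_2 = 577/204

F'(z) = 2z.
F(3) = 1, F'(3) = 6, so z_1 = 3 − 1/6 = 17/6.
F(17/6) = 1/36, F'(17/6) = 17/3, so z_2 = (17/6) − (1/36)/(17/3) = 577/204.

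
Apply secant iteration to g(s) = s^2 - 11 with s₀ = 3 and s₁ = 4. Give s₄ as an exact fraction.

3907/1178

g(3) = -2, g(4) = 5. s₂ = 4 - 5·(4 - 3)/(5 - (-2)) = 23/7.
g(4) = 5, g(23/7) = -10/49. s₃ = (23/7) - (-10/49)·((23/7) - 4)/((-10/49) - 5) = 169/51.
g(23/7) = -10/49, g(169/51) = -50/2601. s₄ = (169/51) - (-50/2601)·((169/51) - (23/7))/((-50/2601) - (-10/49)) = 3907/1178.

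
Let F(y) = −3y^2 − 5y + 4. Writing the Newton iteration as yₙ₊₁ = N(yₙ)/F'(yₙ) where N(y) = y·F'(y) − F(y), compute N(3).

F'(y) = −6y − 5.
N(y) = y·F'(y) − F(y) = y·(−6y − 5) − (−3y^2 − 5y + 4) = −3y^2 − 4.
N(3) = −31.

−31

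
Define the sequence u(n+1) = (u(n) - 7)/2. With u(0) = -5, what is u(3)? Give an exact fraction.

u(1) = ((-5) - 7)/2 = -6.
u(2) = ((-6) - 7)/2 = -13/2.
u(3) = ((-13/2) - 7)/2 = -27/4.

-27/4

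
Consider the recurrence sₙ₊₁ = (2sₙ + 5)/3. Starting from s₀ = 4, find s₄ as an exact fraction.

s₁ = (2·4 + 5)/3 = 13/3.
s₂ = (2·(13/3) + 5)/3 = 41/9.
s₃ = (2·(41/9) + 5)/3 = 127/27.
s₄ = (2·(127/27) + 5)/3 = 389/81.

389/81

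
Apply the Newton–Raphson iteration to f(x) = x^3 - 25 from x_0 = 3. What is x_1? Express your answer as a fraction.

f'(x) = 3x^2.
f(3) = 2, f'(3) = 27, so x_1 = 3 - 2/27 = 79/27.

79/27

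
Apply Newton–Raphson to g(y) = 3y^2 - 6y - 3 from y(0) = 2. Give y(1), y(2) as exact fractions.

y(1) = 5/2, y(2) = 29/12

g'(y) = 6y - 6.
g(2) = -3, g'(2) = 6, so y(1) = 2 - (-3)/6 = 5/2.
g(5/2) = 3/4, g'(5/2) = 9, so y(2) = (5/2) - (3/4)/9 = 29/12.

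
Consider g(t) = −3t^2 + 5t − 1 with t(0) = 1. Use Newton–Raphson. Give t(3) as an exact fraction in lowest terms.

g'(t) = −6t + 5.
g(1) = 1, g'(1) = −1, so t(1) = 1 − 1/(−1) = 2.
g(2) = −3, g'(2) = −7, so t(2) = 2 − (−3)/(−7) = 11/7.
g(11/7) = −27/49, g'(11/7) = −31/7, so t(3) = (11/7) − (−27/49)/(−31/7) = 314/217.

314/217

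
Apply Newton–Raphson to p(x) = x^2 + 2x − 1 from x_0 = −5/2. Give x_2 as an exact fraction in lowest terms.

p'(x) = 2x + 2.
p(−5/2) = 1/4, p'(−5/2) = −3, so x_1 = (−5/2) − (1/4)/(−3) = −29/12.
p(−29/12) = 1/144, p'(−29/12) = −17/6, so x_2 = (−29/12) − (1/144)/(−17/6) = −985/408.

−985/408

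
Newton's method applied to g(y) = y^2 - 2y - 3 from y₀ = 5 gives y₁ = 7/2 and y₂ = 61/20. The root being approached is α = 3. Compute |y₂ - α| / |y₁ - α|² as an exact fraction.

1/5

y₁ - α = 7/2 - 3 = 1/2, so |y₁ - α| = 1/2.
y₂ - α = 61/20 - 3 = 1/20, so |y₂ - α| = 1/20.
|y₁ - α|² = 1/4.
Ratio = (1/20) / (1/4) = 1/5.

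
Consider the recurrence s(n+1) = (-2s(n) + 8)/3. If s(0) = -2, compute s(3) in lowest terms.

s(1) = (-2·(-2) + 8)/3 = 4.
s(2) = (-2·4 + 8)/3 = 0.
s(3) = (-2·0 + 8)/3 = 8/3.

8/3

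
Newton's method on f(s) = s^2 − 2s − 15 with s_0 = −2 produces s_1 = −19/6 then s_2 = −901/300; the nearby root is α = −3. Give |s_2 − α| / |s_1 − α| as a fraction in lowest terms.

1/50

s_1 − α = −19/6 − (−3) = −19/6 + 3 = −1/6, so |s_1 − α| = 1/6.
s_2 − α = −901/300 − (−3) = −901/300 + 3 = −1/300, so |s_2 − α| = 1/300.
Ratio = (1/300) / (1/6) = 1/50.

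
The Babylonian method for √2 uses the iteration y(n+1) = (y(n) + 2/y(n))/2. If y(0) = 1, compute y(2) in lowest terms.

y(1) = (1 + 2/1)/2 = 3/2.
y(2) = (3/2 + 2/(3/2))/2 = 17/12.

17/12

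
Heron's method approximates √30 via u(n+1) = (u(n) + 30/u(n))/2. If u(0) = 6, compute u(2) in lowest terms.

241/44

u(1) = (6 + 30/6)/2 = 11/2.
u(2) = (11/2 + 30/(11/2))/2 = 241/44.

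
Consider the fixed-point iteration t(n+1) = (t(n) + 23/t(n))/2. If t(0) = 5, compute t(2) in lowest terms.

1151/240

t(1) = (5 + 23/5)/2 = 24/5.
t(2) = (24/5 + 23/(24/5))/2 = 1151/240.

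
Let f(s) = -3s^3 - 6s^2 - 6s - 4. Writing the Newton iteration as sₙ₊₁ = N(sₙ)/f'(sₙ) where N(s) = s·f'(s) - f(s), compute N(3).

f'(s) = -9s^2 - 12s - 6.
N(s) = s·f'(s) - f(s) = s·(-9s^2 - 12s - 6) - (-3s^3 - 6s^2 - 6s - 4) = -6s^3 - 6s^2 + 4.
N(3) = -212.

-212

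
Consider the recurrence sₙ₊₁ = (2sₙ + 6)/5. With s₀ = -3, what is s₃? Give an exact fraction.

s₁ = (2·(-3) + 6)/5 = 0.
s₂ = (2·0 + 6)/5 = 6/5.
s₃ = (2·(6/5) + 6)/5 = 42/25.

42/25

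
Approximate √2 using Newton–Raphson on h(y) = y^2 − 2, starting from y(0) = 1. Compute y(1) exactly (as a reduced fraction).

3/2

h'(y) = 2y.
h(1) = −1, h'(1) = 2, so y(1) = 1 − (−1)/2 = 3/2.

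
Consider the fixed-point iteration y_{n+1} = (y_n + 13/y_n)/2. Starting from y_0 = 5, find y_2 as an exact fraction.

y_1 = (5 + 13/5)/2 = 19/5.
y_2 = (19/5 + 13/(19/5))/2 = 343/95.

343/95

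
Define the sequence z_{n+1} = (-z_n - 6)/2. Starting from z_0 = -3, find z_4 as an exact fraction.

-33/16

z_1 = (-(-3) - 6)/2 = -3/2.
z_2 = (-(-3/2) - 6)/2 = -9/4.
z_3 = (-(-9/4) - 6)/2 = -15/8.
z_4 = (-(-15/8) - 6)/2 = -33/16.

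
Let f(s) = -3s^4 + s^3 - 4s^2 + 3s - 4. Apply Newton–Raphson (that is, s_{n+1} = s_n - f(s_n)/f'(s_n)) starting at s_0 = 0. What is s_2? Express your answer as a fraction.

724/831

f'(s) = -12s^3 + 3s^2 - 8s + 3.
f(0) = -4, f'(0) = 3, so s_1 = 0 - (-4)/3 = 4/3.
f(4/3) = -128/9, f'(4/3) = -277/9, so s_2 = (4/3) - (-128/9)/(-277/9) = 724/831.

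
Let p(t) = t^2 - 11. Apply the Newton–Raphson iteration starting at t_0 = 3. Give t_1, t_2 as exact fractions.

t_1 = 10/3, t_2 = 199/60

p'(t) = 2t.
p(3) = -2, p'(3) = 6, so t_1 = 3 - (-2)/6 = 10/3.
p(10/3) = 1/9, p'(10/3) = 20/3, so t_2 = (10/3) - (1/9)/(20/3) = 199/60.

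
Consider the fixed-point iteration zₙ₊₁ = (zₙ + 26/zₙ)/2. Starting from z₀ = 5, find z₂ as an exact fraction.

z₁ = (5 + 26/5)/2 = 51/10.
z₂ = (51/10 + 26/(51/10))/2 = 5201/1020.

5201/1020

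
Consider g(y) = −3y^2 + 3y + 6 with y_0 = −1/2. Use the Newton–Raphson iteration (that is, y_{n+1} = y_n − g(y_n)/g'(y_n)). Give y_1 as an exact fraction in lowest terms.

g'(y) = −6y + 3.
g(−1/2) = 15/4, g'(−1/2) = 6, so y_1 = (−1/2) − (15/4)/6 = −9/8.

−9/8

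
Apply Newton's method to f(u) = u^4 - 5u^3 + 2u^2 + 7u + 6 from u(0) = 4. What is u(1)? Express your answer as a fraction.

154/39

f'(u) = 4u^3 - 15u^2 + 4u + 7.
f(4) = 2, f'(4) = 39, so u(1) = 4 - 2/39 = 154/39.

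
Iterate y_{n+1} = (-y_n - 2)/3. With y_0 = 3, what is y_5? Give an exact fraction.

-125/243

y_1 = (-3 - 2)/3 = -5/3.
y_2 = (-(-5/3) - 2)/3 = -1/9.
y_3 = (-(-1/9) - 2)/3 = -17/27.
y_4 = (-(-17/27) - 2)/3 = -37/81.
y_5 = (-(-37/81) - 2)/3 = -125/243.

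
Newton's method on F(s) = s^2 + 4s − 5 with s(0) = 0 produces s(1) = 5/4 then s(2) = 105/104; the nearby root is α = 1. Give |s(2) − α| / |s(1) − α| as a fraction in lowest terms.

s(1) − α = 5/4 − 1 = 1/4, so |s(1) − α| = 1/4.
s(2) − α = 105/104 − 1 = 1/104, so |s(2) − α| = 1/104.
Ratio = (1/104) / (1/4) = 1/26.

1/26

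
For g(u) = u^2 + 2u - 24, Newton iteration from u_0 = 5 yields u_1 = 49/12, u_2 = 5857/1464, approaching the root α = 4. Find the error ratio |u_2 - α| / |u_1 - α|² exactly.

6/61

u_1 - α = 49/12 - 4 = 1/12, so |u_1 - α| = 1/12.
u_2 - α = 5857/1464 - 4 = 1/1464, so |u_2 - α| = 1/1464.
|u_1 - α|² = 1/144.
Ratio = (1/1464) / (1/144) = 6/61.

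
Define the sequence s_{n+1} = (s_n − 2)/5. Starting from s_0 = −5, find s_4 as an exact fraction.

s_1 = ((−5) − 2)/5 = −7/5.
s_2 = ((−7/5) − 2)/5 = −17/25.
s_3 = ((−17/25) − 2)/5 = −67/125.
s_4 = ((−67/125) − 2)/5 = −317/625.

−317/625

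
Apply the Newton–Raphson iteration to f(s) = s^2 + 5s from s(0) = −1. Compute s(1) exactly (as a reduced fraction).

f'(s) = 2s + 5.
f(−1) = −4, f'(−1) = 3, so s(1) = (−1) − (−4)/3 = 1/3.

1/3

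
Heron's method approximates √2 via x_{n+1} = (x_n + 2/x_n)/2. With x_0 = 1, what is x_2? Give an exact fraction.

x_1 = (1 + 2/1)/2 = 3/2.
x_2 = (3/2 + 2/(3/2))/2 = 17/12.

17/12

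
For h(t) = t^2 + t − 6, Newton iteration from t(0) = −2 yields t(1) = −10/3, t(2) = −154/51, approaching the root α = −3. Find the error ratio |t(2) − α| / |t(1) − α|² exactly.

t(1) − α = −10/3 − (−3) = −10/3 + 3 = −1/3, so |t(1) − α| = 1/3.
t(2) − α = −154/51 − (−3) = −154/51 + 3 = −1/51, so |t(2) − α| = 1/51.
|t(1) − α|² = 1/9.
Ratio = (1/51) / (1/9) = 3/17.

3/17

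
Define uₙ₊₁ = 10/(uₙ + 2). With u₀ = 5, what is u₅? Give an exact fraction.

u₁ = 10/(5 + 2) = 10/7.
u₂ = 10/(10/7 + 2) = 35/12.
u₃ = 10/(35/12 + 2) = 120/59.
u₄ = 10/(120/59 + 2) = 295/119.
u₅ = 10/(295/119 + 2) = 1190/533.

1190/533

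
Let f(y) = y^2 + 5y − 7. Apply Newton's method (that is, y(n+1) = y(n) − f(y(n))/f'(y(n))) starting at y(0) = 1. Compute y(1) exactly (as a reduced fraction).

8/7

f'(y) = 2y + 5.
f(1) = −1, f'(1) = 7, so y(1) = 1 − (−1)/7 = 8/7.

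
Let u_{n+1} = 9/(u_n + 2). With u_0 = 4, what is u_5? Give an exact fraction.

1143/542

u_1 = 9/(4 + 2) = 3/2.
u_2 = 9/(3/2 + 2) = 18/7.
u_3 = 9/(18/7 + 2) = 63/32.
u_4 = 9/(63/32 + 2) = 288/127.
u_5 = 9/(288/127 + 2) = 1143/542.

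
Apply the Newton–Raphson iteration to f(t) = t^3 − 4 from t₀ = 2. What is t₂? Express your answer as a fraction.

f'(t) = 3t^2.
f(2) = 4, f'(2) = 12, so t₁ = 2 − 4/12 = 5/3.
f(5/3) = 17/27, f'(5/3) = 25/3, so t₂ = (5/3) − (17/27)/(25/3) = 358/225.

358/225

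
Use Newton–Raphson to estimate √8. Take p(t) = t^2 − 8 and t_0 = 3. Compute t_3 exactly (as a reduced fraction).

665857/235416

p'(t) = 2t.
p(3) = 1, p'(3) = 6, so t_1 = 3 − 1/6 = 17/6.
p(17/6) = 1/36, p'(17/6) = 17/3, so t_2 = (17/6) − (1/36)/(17/3) = 577/204.
p(577/204) = 1/41616, p'(577/204) = 577/102, so t_3 = (577/204) − (1/41616)/(577/102) = 665857/235416.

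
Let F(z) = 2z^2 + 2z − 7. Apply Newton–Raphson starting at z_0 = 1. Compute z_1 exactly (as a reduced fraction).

3/2

F'(z) = 4z + 2.
F(1) = −3, F'(1) = 6, so z_1 = 1 − (−3)/6 = 3/2.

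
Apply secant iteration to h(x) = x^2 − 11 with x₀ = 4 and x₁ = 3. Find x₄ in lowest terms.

3373/1017

h(4) = 5, h(3) = −2. x₂ = 3 − (−2)·(3 − 4)/((−2) − 5) = 23/7.
h(3) = −2, h(23/7) = −10/49. x₃ = (23/7) − (−10/49)·((23/7) − 3)/((−10/49) − (−2)) = 73/22.
h(23/7) = −10/49, h(73/22) = 5/484. x₄ = (73/22) − (5/484)·((73/22) − (23/7))/((5/484) − (−10/49)) = 3373/1017.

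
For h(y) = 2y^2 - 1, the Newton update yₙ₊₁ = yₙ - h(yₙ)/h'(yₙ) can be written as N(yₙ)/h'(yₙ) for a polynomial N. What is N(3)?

19

h'(y) = 4y.
N(y) = y·h'(y) - h(y) = y·(4y) - (2y^2 - 1) = 2y^2 + 1.
N(3) = 19.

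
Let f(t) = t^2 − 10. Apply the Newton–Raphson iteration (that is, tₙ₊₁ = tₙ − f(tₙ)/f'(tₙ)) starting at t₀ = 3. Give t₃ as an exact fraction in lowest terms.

f'(t) = 2t.
f(3) = −1, f'(3) = 6, so t₁ = 3 − (−1)/6 = 19/6.
f(19/6) = 1/36, f'(19/6) = 19/3, so t₂ = (19/6) − (1/36)/(19/3) = 721/228.
f(721/228) = 1/51984, f'(721/228) = 721/114, so t₃ = (721/228) − (1/51984)/(721/114) = 1039681/328776.

1039681/328776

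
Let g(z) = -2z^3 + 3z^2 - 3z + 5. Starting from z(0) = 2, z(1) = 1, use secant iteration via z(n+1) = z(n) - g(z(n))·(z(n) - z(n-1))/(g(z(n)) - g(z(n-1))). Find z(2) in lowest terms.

g(2) = -5, g(1) = 3. z(2) = 1 - 3·(1 - 2)/(3 - (-5)) = 11/8.

11/8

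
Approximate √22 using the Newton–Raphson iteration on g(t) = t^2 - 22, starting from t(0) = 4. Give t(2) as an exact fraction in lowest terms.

g'(t) = 2t.
g(4) = -6, g'(4) = 8, so t(1) = 4 - (-6)/8 = 19/4.
g(19/4) = 9/16, g'(19/4) = 19/2, so t(2) = (19/4) - (9/16)/(19/2) = 713/152.

713/152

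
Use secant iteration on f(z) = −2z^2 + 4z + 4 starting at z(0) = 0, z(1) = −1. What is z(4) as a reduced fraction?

f(0) = 4, f(−1) = −2. z(2) = (−1) − (−2)·((−1) − 0)/((−2) − 4) = −2/3.
f(−1) = −2, f(−2/3) = 4/9. z(3) = (−2/3) − (4/9)·((−2/3) − (−1))/((4/9) − (−2)) = −8/11.
f(−2/3) = 4/9, f(−8/11) = 4/121. z(4) = (−8/11) − (4/121)·((−8/11) − (−2/3))/((4/121) − (4/9)) = −41/56.

−41/56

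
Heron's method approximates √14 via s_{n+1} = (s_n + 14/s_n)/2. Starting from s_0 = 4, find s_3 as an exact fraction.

s_1 = (4 + 14/4)/2 = 15/4.
s_2 = (15/4 + 14/(15/4))/2 = 449/120.
s_3 = (449/120 + 14/(449/120))/2 = 403201/107760.

403201/107760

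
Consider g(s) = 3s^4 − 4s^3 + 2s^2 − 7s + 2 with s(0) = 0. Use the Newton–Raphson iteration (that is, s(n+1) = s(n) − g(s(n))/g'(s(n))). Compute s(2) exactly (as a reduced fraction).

4714/15743

g'(s) = 12s^3 − 12s^2 + 4s − 7.
g(0) = 2, g'(0) = −7, so s(1) = 0 − 2/(−7) = 2/7.
g(2/7) = 216/2401, g'(2/7) = −2249/343, so s(2) = (2/7) − (216/2401)/(−2249/343) = 4714/15743.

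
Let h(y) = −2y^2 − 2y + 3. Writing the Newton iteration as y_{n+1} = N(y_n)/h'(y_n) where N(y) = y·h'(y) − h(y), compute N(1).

−5

h'(y) = −4y − 2.
N(y) = y·h'(y) − h(y) = y·(−4y − 2) − (−2y^2 − 2y + 3) = −2y^2 − 3.
N(1) = −5.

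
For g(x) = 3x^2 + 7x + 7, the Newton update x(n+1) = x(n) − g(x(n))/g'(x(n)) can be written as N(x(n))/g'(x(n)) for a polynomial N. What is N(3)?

g'(x) = 6x + 7.
N(x) = x·g'(x) − g(x) = x·(6x + 7) − (3x^2 + 7x + 7) = 3x^2 − 7.
N(3) = 20.

20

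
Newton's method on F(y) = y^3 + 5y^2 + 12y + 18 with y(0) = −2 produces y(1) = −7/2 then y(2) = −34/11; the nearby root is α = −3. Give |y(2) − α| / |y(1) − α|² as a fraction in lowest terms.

4/11

y(1) − α = −7/2 − (−3) = −7/2 + 3 = −1/2, so |y(1) − α| = 1/2.
y(2) − α = −34/11 − (−3) = −34/11 + 3 = −1/11, so |y(2) − α| = 1/11.
|y(1) − α|² = 1/4.
Ratio = (1/11) / (1/4) = 4/11.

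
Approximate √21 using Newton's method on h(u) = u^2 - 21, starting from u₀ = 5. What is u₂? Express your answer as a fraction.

527/115

h'(u) = 2u.
h(5) = 4, h'(5) = 10, so u₁ = 5 - 4/10 = 23/5.
h(23/5) = 4/25, h'(23/5) = 46/5, so u₂ = (23/5) - (4/25)/(46/5) = 527/115.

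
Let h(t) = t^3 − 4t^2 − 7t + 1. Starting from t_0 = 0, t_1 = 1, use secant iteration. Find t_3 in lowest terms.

h(0) = 1, h(1) = −9. t_2 = 1 − (−9)·(1 − 0)/((−9) − 1) = 1/10.
h(1) = −9, h(1/10) = 261/1000. t_3 = (1/10) − (261/1000)·((1/10) − 1)/((261/1000) − (−9)) = 43/343.

43/343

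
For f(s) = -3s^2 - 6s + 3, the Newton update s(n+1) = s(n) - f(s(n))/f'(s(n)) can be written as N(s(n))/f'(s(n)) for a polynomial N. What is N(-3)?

-30

f'(s) = -6s - 6.
N(s) = s·f'(s) - f(s) = s·(-6s - 6) - (-3s^2 - 6s + 3) = -3s^2 - 3.
N(-3) = -30.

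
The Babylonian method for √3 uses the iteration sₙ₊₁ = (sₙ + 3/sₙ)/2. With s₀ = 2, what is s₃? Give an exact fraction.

18817/10864

s₁ = (2 + 3/2)/2 = 7/4.
s₂ = (7/4 + 3/(7/4))/2 = 97/56.
s₃ = (97/56 + 3/(97/56))/2 = 18817/10864.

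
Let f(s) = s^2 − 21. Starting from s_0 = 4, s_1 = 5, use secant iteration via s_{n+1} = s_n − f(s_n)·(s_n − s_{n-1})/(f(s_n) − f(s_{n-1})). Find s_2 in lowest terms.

41/9

f(4) = −5, f(5) = 4. s_2 = 5 − 4·(5 − 4)/(4 − (−5)) = 41/9.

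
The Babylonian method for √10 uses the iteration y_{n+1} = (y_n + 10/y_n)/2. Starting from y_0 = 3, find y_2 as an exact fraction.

721/228

y_1 = (3 + 10/3)/2 = 19/6.
y_2 = (19/6 + 10/(19/6))/2 = 721/228.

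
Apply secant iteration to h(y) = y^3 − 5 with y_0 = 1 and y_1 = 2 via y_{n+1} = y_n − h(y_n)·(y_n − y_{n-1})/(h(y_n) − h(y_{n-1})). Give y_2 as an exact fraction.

h(1) = −4, h(2) = 3. y_2 = 2 − 3·(2 − 1)/(3 − (−4)) = 11/7.

11/7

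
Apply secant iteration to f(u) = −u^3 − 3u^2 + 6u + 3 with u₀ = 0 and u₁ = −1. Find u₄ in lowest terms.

−21676477/51225917

f(0) = 3, f(−1) = −5. u₂ = (−1) − (−5)·((−1) − 0)/((−5) − 3) = −3/8.
f(−1) = −5, f(−3/8) = 195/512. u₃ = (−3/8) − (195/512)·((−3/8) − (−1))/((195/512) − (−5)) = −231/551.
f(−3/8) = 195/512, f(−231/551) = 5182125/167284151. u₄ = (−231/551) − (5182125/167284151)·((−231/551) − (−3/8))/((5182125/167284151) − (195/512)) = −21676477/51225917.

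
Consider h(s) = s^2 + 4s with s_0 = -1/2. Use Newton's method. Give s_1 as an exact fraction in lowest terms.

1/12

h'(s) = 2s + 4.
h(-1/2) = -7/4, h'(-1/2) = 3, so s_1 = (-1/2) - (-7/4)/3 = 1/12.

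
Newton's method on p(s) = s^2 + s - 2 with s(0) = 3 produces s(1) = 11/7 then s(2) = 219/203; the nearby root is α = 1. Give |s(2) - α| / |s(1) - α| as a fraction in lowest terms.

4/29

s(1) - α = 11/7 - 1 = 4/7, so |s(1) - α| = 4/7.
s(2) - α = 219/203 - 1 = 16/203, so |s(2) - α| = 16/203.
Ratio = (16/203) / (4/7) = 4/29.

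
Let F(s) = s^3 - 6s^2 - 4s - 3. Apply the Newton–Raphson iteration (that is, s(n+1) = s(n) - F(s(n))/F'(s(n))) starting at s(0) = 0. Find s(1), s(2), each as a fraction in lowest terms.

s(1) = -3/4, s(2) = -39/214

F'(s) = 3s^2 - 12s - 4.
F(0) = -3, F'(0) = -4, so s(1) = 0 - (-3)/(-4) = -3/4.
F(-3/4) = -243/64, F'(-3/4) = 107/16, so s(2) = (-3/4) - (-243/64)/(107/16) = -39/214.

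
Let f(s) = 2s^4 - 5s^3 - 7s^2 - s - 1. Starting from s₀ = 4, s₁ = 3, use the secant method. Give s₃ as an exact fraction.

f(4) = 75, f(3) = -40. s₂ = 3 - (-40)·(3 - 4)/((-40) - 75) = 77/23.
f(3) = -40, f(77/23) = -5367000/279841. s₃ = (77/23) - (-5367000/279841)·((77/23) - 3)/((-5367000/279841) - (-40)) = 267167/72833.

267167/72833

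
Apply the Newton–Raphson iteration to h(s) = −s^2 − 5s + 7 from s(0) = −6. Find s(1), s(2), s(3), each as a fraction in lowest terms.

s(1) = −43/7, s(2) = −2192/357, s(3) = −5697007/927843

h'(s) = −2s − 5.
h(−6) = 1, h'(−6) = 7, so s(1) = (−6) − 1/7 = −43/7.
h(−43/7) = −1/49, h'(−43/7) = 51/7, so s(2) = (−43/7) − (−1/49)/(51/7) = −2192/357.
h(−2192/357) = −1/127449, h'(−2192/357) = 2599/357, so s(3) = (−2192/357) − (−1/127449)/(2599/357) = −5697007/927843.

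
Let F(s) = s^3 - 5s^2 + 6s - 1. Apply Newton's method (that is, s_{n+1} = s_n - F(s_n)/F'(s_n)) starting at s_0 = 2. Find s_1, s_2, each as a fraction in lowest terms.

F'(s) = 3s^2 - 10s + 6.
F(2) = -1, F'(2) = -2, so s_1 = 2 - (-1)/(-2) = 3/2.
F(3/2) = 1/8, F'(3/2) = -9/4, so s_2 = (3/2) - (1/8)/(-9/4) = 14/9.

s_1 = 3/2, s_2 = 14/9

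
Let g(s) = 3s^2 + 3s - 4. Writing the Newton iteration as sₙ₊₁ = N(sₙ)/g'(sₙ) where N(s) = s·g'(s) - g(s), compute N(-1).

g'(s) = 6s + 3.
N(s) = s·g'(s) - g(s) = s·(6s + 3) - (3s^2 + 3s - 4) = 3s^2 + 4.
N(-1) = 7.

7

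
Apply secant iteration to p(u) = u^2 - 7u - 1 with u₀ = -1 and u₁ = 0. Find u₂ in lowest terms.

-1/8

p(-1) = 7, p(0) = -1. u₂ = 0 - (-1)·(0 - (-1))/((-1) - 7) = -1/8.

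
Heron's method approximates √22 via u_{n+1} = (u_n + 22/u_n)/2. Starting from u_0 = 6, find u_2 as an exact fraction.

u_1 = (6 + 22/6)/2 = 29/6.
u_2 = (29/6 + 22/(29/6))/2 = 1633/348.

1633/348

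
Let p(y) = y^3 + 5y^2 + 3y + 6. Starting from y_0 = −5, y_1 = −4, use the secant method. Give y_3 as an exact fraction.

p(−5) = −9, p(−4) = 10. y_2 = (−4) − 10·((−4) − (−5))/(10 − (−9)) = −86/19.
p(−4) = 10, p(−86/19) = 14580/6859. y_3 = (−86/19) − (14580/6859)·((−86/19) − (−4))/((14580/6859) − 10) = −25214/5401.

−25214/5401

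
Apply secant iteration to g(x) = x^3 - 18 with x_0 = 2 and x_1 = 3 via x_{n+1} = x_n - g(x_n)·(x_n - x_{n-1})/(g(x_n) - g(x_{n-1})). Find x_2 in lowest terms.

48/19

g(2) = -10, g(3) = 9. x_2 = 3 - 9·(3 - 2)/(9 - (-10)) = 48/19.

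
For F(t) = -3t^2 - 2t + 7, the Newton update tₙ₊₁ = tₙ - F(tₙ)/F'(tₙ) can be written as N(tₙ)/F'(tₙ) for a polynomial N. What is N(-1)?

-10

F'(t) = -6t - 2.
N(t) = t·F'(t) - F(t) = t·(-6t - 2) - (-3t^2 - 2t + 7) = -3t^2 - 7.
N(-1) = -10.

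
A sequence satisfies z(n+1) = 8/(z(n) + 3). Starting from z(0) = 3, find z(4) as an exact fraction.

z(1) = 8/(3 + 3) = 4/3.
z(2) = 8/(4/3 + 3) = 24/13.
z(3) = 8/(24/13 + 3) = 104/63.
z(4) = 8/(104/63 + 3) = 504/293.

504/293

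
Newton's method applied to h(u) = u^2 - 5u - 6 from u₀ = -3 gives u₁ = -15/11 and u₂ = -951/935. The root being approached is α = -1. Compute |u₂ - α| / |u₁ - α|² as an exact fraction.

u₁ - α = -15/11 - (-1) = -15/11 + 1 = -4/11, so |u₁ - α| = 4/11.
u₂ - α = -951/935 - (-1) = -951/935 + 1 = -16/935, so |u₂ - α| = 16/935.
|u₁ - α|² = 16/121.
Ratio = (16/935) / (16/121) = 11/85.

11/85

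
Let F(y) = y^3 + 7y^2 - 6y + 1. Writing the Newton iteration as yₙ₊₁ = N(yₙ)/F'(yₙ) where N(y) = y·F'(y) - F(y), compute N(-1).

4

F'(y) = 3y^2 + 14y - 6.
N(y) = y·F'(y) - F(y) = y·(3y^2 + 14y - 6) - (y^3 + 7y^2 - 6y + 1) = 2y^3 + 7y^2 - 1.
N(-1) = 4.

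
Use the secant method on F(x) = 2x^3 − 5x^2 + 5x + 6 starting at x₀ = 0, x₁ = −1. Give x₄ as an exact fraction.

F(0) = 6, F(−1) = −6. x₂ = (−1) − (−6)·((−1) − 0)/((−6) − 6) = −1/2.
F(−1) = −6, F(−1/2) = 2. x₃ = (−1/2) − 2·((−1/2) − (−1))/(2 − (−6)) = −5/8.
F(−1/2) = 2, F(−5/8) = 111/256. x₄ = (−5/8) − (111/256)·((−5/8) − (−1/2))/((111/256) − 2) = −529/802.

−529/802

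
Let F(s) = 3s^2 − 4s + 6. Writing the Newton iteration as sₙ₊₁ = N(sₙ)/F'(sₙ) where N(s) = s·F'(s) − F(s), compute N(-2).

F'(s) = 6s − 4.
N(s) = s·F'(s) − F(s) = s·(6s − 4) − (3s^2 − 4s + 6) = 3s^2 − 6.
N(-2) = 6.

6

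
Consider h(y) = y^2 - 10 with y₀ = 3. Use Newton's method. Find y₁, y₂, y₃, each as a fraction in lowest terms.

y₁ = 19/6, y₂ = 721/228, y₃ = 1039681/328776

h'(y) = 2y.
h(3) = -1, h'(3) = 6, so y₁ = 3 - (-1)/6 = 19/6.
h(19/6) = 1/36, h'(19/6) = 19/3, so y₂ = (19/6) - (1/36)/(19/3) = 721/228.
h(721/228) = 1/51984, h'(721/228) = 721/114, so y₃ = (721/228) - (1/51984)/(721/114) = 1039681/328776.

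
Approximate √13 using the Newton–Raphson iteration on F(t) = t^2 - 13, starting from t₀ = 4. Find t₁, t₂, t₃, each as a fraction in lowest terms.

F'(t) = 2t.
F(4) = 3, F'(4) = 8, so t₁ = 4 - 3/8 = 29/8.
F(29/8) = 9/64, F'(29/8) = 29/4, so t₂ = (29/8) - (9/64)/(29/4) = 1673/464.
F(1673/464) = 81/215296, F'(1673/464) = 1673/232, so t₃ = (1673/464) - (81/215296)/(1673/232) = 5597777/1552544.

t₁ = 29/8, t₂ = 1673/464, t₃ = 5597777/1552544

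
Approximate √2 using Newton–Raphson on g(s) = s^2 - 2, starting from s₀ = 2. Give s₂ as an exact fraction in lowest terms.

17/12

g'(s) = 2s.
g(2) = 2, g'(2) = 4, so s₁ = 2 - 2/4 = 3/2.
g(3/2) = 1/4, g'(3/2) = 3, so s₂ = (3/2) - (1/4)/3 = 17/12.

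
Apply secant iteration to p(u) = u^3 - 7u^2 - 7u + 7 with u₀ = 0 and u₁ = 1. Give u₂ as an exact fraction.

p(0) = 7, p(1) = -6. u₂ = 1 - (-6)·(1 - 0)/((-6) - 7) = 7/13.

7/13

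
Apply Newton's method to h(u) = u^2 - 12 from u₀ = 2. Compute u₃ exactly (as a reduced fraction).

97/28

h'(u) = 2u.
h(2) = -8, h'(2) = 4, so u₁ = 2 - (-8)/4 = 4.
h(4) = 4, h'(4) = 8, so u₂ = 4 - 4/8 = 7/2.
h(7/2) = 1/4, h'(7/2) = 7, so u₃ = (7/2) - (1/4)/7 = 97/28.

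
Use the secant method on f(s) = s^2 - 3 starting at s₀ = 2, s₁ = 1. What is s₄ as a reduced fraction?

f(2) = 1, f(1) = -2. s₂ = 1 - (-2)·(1 - 2)/((-2) - 1) = 5/3.
f(1) = -2, f(5/3) = -2/9. s₃ = (5/3) - (-2/9)·((5/3) - 1)/((-2/9) - (-2)) = 7/4.
f(5/3) = -2/9, f(7/4) = 1/16. s₄ = (7/4) - (1/16)·((7/4) - (5/3))/((1/16) - (-2/9)) = 71/41.

71/41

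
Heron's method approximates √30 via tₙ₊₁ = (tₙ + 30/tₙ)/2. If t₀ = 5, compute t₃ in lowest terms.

t₁ = (5 + 30/5)/2 = 11/2.
t₂ = (11/2 + 30/(11/2))/2 = 241/44.
t₃ = (241/44 + 30/(241/44))/2 = 116161/21208.

116161/21208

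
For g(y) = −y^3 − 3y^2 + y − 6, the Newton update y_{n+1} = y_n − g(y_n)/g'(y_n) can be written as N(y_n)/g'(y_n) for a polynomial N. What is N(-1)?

g'(y) = −3y^2 − 6y + 1.
N(y) = y·g'(y) − g(y) = y·(−3y^2 − 6y + 1) − (−y^3 − 3y^2 + y − 6) = −2y^3 − 3y^2 + 6.
N(-1) = 5.

5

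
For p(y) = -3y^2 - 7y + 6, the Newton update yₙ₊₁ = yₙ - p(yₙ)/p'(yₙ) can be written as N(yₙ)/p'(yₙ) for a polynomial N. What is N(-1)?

-9

p'(y) = -6y - 7.
N(y) = y·p'(y) - p(y) = y·(-6y - 7) - (-3y^2 - 7y + 6) = -3y^2 - 6.
N(-1) = -9.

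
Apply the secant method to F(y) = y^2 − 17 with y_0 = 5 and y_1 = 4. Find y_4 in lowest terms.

11153/2705

F(5) = 8, F(4) = −1. y_2 = 4 − (−1)·(4 − 5)/((−1) − 8) = 37/9.
F(4) = −1, F(37/9) = −8/81. y_3 = (37/9) − (−8/81)·((37/9) − 4)/((−8/81) − (−1)) = 301/73.
F(37/9) = −8/81, F(301/73) = 8/5329. y_4 = (301/73) − (8/5329)·((301/73) − (37/9))/((8/5329) − (−8/81)) = 11153/2705.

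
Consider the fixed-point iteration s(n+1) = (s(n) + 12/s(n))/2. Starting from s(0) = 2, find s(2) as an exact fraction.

7/2

s(1) = (2 + 12/2)/2 = 4.
s(2) = (4 + 12/4)/2 = 7/2.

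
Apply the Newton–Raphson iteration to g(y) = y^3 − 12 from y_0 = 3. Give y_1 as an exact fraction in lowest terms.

g'(y) = 3y^2.
g(3) = 15, g'(3) = 27, so y_1 = 3 − 15/27 = 22/9.

22/9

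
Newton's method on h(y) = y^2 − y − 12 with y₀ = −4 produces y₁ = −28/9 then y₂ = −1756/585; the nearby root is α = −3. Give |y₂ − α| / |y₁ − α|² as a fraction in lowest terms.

9/65

y₁ − α = −28/9 − (−3) = −28/9 + 3 = −1/9, so |y₁ − α| = 1/9.
y₂ − α = −1756/585 − (−3) = −1756/585 + 3 = −1/585, so |y₂ − α| = 1/585.
|y₁ − α|² = 1/81.
Ratio = (1/585) / (1/81) = 9/65.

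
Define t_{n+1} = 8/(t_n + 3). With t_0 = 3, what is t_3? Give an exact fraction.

104/63

t_1 = 8/(3 + 3) = 4/3.
t_2 = 8/(4/3 + 3) = 24/13.
t_3 = 8/(24/13 + 3) = 104/63.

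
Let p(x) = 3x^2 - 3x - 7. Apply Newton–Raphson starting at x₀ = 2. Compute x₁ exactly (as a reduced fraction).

19/9

p'(x) = 6x - 3.
p(2) = -1, p'(2) = 9, so x₁ = 2 - (-1)/9 = 19/9.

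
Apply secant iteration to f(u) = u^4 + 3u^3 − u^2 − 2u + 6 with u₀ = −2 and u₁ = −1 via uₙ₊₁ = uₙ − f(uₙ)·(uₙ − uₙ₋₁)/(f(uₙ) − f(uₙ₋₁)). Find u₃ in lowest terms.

−822/479

f(−2) = −2, f(−1) = 5. u₂ = (−1) − 5·((−1) − (−2))/(5 − (−2)) = −12/7.
f(−1) = 5, f(−12/7) = 30/2401. u₃ = (−12/7) − (30/2401)·((−12/7) − (−1))/((30/2401) − 5) = −822/479.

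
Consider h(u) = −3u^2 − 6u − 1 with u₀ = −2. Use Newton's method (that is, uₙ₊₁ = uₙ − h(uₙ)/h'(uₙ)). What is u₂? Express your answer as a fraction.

−109/60

h'(u) = −6u − 6.
h(−2) = −1, h'(−2) = 6, so u₁ = (−2) − (−1)/6 = −11/6.
h(−11/6) = −1/12, h'(−11/6) = 5, so u₂ = (−11/6) − (−1/12)/5 = −109/60.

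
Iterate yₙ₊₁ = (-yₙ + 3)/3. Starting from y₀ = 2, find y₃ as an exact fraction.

19/27

y₁ = (-2 + 3)/3 = 1/3.
y₂ = (-(1/3) + 3)/3 = 8/9.
y₃ = (-(8/9) + 3)/3 = 19/27.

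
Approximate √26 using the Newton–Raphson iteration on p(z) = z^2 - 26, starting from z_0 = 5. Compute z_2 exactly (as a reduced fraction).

p'(z) = 2z.
p(5) = -1, p'(5) = 10, so z_1 = 5 - (-1)/10 = 51/10.
p(51/10) = 1/100, p'(51/10) = 51/5, so z_2 = (51/10) - (1/100)/(51/5) = 5201/1020.

5201/1020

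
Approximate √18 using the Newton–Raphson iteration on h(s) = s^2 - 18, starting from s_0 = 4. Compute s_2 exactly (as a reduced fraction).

577/136

h'(s) = 2s.
h(4) = -2, h'(4) = 8, so s_1 = 4 - (-2)/8 = 17/4.
h(17/4) = 1/16, h'(17/4) = 17/2, so s_2 = (17/4) - (1/16)/(17/2) = 577/136.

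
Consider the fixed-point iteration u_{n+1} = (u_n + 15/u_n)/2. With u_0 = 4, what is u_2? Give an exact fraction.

1921/496

u_1 = (4 + 15/4)/2 = 31/8.
u_2 = (31/8 + 15/(31/8))/2 = 1921/496.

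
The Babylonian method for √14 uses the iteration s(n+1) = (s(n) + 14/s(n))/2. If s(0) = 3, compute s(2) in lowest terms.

s(1) = (3 + 14/3)/2 = 23/6.
s(2) = (23/6 + 14/(23/6))/2 = 1033/276.

1033/276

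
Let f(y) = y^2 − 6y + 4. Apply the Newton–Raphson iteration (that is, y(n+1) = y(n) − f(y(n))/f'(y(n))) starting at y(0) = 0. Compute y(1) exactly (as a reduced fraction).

f'(y) = 2y − 6.
f(0) = 4, f'(0) = −6, so y(1) = 0 − 4/(−6) = 2/3.

2/3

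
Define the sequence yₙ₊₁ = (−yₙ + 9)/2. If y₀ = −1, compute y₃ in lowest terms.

7/2

y₁ = (−(−1) + 9)/2 = 5.
y₂ = (−5 + 9)/2 = 2.
y₃ = (−2 + 9)/2 = 7/2.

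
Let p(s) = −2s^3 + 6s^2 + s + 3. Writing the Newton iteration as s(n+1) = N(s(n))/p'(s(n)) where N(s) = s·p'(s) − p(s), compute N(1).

p'(s) = −6s^2 + 12s + 1.
N(s) = s·p'(s) − p(s) = s·(−6s^2 + 12s + 1) − (−2s^3 + 6s^2 + s + 3) = −4s^3 + 6s^2 − 3.
N(1) = −1.

−1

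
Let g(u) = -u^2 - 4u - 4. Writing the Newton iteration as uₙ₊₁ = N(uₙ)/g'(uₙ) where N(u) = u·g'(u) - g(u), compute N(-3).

g'(u) = -2u - 4.
N(u) = u·g'(u) - g(u) = u·(-2u - 4) - (-u^2 - 4u - 4) = -u^2 + 4.
N(-3) = -5.

-5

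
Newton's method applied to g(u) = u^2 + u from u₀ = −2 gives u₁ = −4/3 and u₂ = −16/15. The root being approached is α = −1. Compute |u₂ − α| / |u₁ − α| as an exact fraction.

1/5

u₁ − α = −4/3 − (−1) = −4/3 + 1 = −1/3, so |u₁ − α| = 1/3.
u₂ − α = −16/15 − (−1) = −16/15 + 1 = −1/15, so |u₂ − α| = 1/15.
Ratio = (1/15) / (1/3) = 1/5.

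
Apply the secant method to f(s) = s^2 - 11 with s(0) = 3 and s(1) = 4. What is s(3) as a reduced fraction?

f(3) = -2, f(4) = 5. s(2) = 4 - 5·(4 - 3)/(5 - (-2)) = 23/7.
f(4) = 5, f(23/7) = -10/49. s(3) = (23/7) - (-10/49)·((23/7) - 4)/((-10/49) - 5) = 169/51.

169/51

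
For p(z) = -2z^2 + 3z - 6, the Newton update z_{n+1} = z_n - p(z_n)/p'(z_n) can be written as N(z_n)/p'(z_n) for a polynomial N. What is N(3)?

-12

p'(z) = -4z + 3.
N(z) = z·p'(z) - p(z) = z·(-4z + 3) - (-2z^2 + 3z - 6) = -2z^2 + 6.
N(3) = -12.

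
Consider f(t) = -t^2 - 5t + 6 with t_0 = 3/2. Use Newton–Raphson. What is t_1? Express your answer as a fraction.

f'(t) = -2t - 5.
f(3/2) = -15/4, f'(3/2) = -8, so t_1 = (3/2) - (-15/4)/(-8) = 33/32.

33/32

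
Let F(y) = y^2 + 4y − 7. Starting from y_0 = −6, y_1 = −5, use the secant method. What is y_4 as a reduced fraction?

F(−6) = 5, F(−5) = −2. y_2 = (−5) − (−2)·((−5) − (−6))/((−2) − 5) = −37/7.
F(−5) = −2, F(−37/7) = −10/49. y_3 = (−37/7) − (−10/49)·((−37/7) − (−5))/((−10/49) − (−2)) = −117/22.
F(−37/7) = −10/49, F(−117/22) = 5/484. y_4 = (−117/22) − (5/484)·((−117/22) − (−37/7))/((5/484) − (−10/49)) = −5407/1017.

−5407/1017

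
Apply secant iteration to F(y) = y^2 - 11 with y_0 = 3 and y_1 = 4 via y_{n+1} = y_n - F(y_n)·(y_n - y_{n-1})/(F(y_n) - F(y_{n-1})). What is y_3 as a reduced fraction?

169/51

F(3) = -2, F(4) = 5. y_2 = 4 - 5·(4 - 3)/(5 - (-2)) = 23/7.
F(4) = 5, F(23/7) = -10/49. y_3 = (23/7) - (-10/49)·((23/7) - 4)/((-10/49) - 5) = 169/51.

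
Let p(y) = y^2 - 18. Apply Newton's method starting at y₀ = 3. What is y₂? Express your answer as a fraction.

p'(y) = 2y.
p(3) = -9, p'(3) = 6, so y₁ = 3 - (-9)/6 = 9/2.
p(9/2) = 9/4, p'(9/2) = 9, so y₂ = (9/2) - (9/4)/9 = 17/4.

17/4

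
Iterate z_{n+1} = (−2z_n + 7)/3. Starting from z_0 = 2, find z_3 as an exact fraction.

z_1 = (−2·2 + 7)/3 = 1.
z_2 = (−2·1 + 7)/3 = 5/3.
z_3 = (−2·(5/3) + 7)/3 = 11/9.

11/9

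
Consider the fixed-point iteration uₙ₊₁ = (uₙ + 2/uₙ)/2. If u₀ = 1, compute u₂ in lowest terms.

17/12

u₁ = (1 + 2/1)/2 = 3/2.
u₂ = (3/2 + 2/(3/2))/2 = 17/12.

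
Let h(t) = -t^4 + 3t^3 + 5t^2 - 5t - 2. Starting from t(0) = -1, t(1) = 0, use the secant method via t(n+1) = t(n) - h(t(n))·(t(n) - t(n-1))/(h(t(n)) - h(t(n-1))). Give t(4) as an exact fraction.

h(-1) = 4, h(0) = -2. t(2) = 0 - (-2)·(0 - (-1))/((-2) - 4) = -1/3.
h(0) = -2, h(-1/3) = 8/81. t(3) = (-1/3) - (8/81)·((-1/3) - 0)/((8/81) - (-2)) = -27/85.
h(-1/3) = 8/81, h(-27/85) = -709856/52200625. t(4) = (-27/85) - (-709856/52200625)·((-27/85) - (-1/3))/((-709856/52200625) - (8/81)) = -18977139/59387917.

-18977139/59387917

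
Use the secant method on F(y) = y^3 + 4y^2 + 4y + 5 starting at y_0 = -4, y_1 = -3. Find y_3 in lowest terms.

F(-4) = -11, F(-3) = 2. y_2 = (-3) - 2·((-3) - (-4))/(2 - (-11)) = -41/13.
F(-3) = 2, F(-41/13) = 1760/2197. y_3 = (-41/13) - (1760/2197)·((-41/13) - (-3))/((1760/2197) - 2) = -4289/1317.

-4289/1317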